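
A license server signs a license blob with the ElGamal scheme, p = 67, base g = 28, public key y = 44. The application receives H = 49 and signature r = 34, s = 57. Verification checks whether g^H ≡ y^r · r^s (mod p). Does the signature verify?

verifies

Left side g^H mod p:
Squares mod 67: 28^1≡28, 28^2≡47, 28^4≡65, 28^8≡4, 28^16≡16, 28^32≡55
49 = 32 + 16 + 1, so 28^49 ≡ 55·16·28 ≡ 51 (mod 67)
Right side y^r · r^s mod p:
Squares mod 67: 44^1≡44, 44^2≡60, 44^4≡49, 44^8≡56, 44^16≡54, 44^32≡35
34 = 32 + 2, so 44^34 ≡ 35·60 ≡ 23 (mod 67)
Squares mod 67: 34^1≡34, 34^2≡17, 34^4≡21, 34^8≡39, 34^16≡47, 34^32≡65
57 = 32 + 16 + 8 + 1, so 34^57 ≡ 65·47·39·34 ≡ 43 (mod 67)
23·43 = 989 ≡ 51 (mod 67)
51 ≡ 51 (mod 67), so the signature is genuine.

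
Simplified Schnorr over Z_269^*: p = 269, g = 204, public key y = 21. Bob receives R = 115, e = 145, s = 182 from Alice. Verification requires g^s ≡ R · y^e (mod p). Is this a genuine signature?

genuine

g^s mod p:
204^182 mod 269 = 239
R · y^e mod p:
21^145 mod 269 = 105
115·105 = 12075 ≡ 239 (mod 269)
239 ≡ 239 (mod 269); signature holds.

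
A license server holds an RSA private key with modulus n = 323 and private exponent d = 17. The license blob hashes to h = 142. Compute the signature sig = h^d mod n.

74

h^2 ≡ 142^2 = 20164 ≡ 138
h^4 ≡ 138^2 = 19044 ≡ 310
h^8 ≡ 310^2 = 96100 ≡ 169
h^16 ≡ 169^2 = 28561 ≡ 137
17 = 16 + 1, so h^17 ≡ 137·142 ≡ 74 (mod 323)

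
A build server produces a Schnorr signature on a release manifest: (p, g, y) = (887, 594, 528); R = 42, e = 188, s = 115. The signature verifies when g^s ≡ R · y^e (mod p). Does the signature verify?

g^s mod p:
594^2 = 352836 ≡ 697
594^4 ≡ 697^2 = 485809 ≡ 620
594^8 ≡ 620^2 = 384400 ≡ 329
594^16 ≡ 329^2 = 108241 ≡ 27
594^32 ≡ 27^2 = 729
594^64 ≡ 729^2 = 531441 ≡ 128
115 = 64 + 32 + 16 + 2 + 1, so 594^115 ≡ 128·729·27·697·594 ≡ 150 (mod 887)
R · y^e mod p:
528^2 = 278784 ≡ 266
528^4 ≡ 266^2 = 70756 ≡ 683
528^8 ≡ 683^2 = 466489 ≡ 814
528^16 ≡ 814^2 = 662596 ≡ 7
528^32 ≡ 7^2 = 49
528^64 ≡ 49^2 = 2401 ≡ 627
528^128 ≡ 627^2 = 393129 ≡ 188
188 = 128 + 32 + 16 + 8 + 4, so 528^188 ≡ 188·49·7·814·683 ≡ 257 (mod 887)
42·257 = 10794 ≡ 150 (mod 887)
150 ≡ 150 (mod 887); signature holds.

verifies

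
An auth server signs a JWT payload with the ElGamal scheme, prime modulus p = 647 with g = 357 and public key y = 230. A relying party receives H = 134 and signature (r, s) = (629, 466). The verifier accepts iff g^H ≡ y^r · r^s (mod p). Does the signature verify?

Left side g^H mod p:
Squares mod 647: 357^1≡357, 357^2≡637, 357^4≡100, 357^8≡295, 357^16≡327, 357^32≡174, 357^64≡514, 357^128≡220
134 = 128 + 4 + 2, so 357^134 ≡ 220·100·637 ≡ 627 (mod 647)
Right side y^r · r^s mod p:
Squares mod 647: 230^1≡230, 230^2≡493, 230^4≡424, 230^8≡557, 230^16≡336, 230^32≡318, 230^64≡192, 230^128≡632, 230^256≡225, 230^512≡159
629 = 512 + 64 + 32 + 16 + 4 + 1, so 230^629 ≡ 159·192·318·336·424·230 ≡ 257 (mod 647)
Squares mod 647: 629^1≡629, 629^2≡324, 629^4≡162, 629^8≡364, 629^16≡508, 629^32≡558, 629^64≡157, 629^128≡63, 629^256≡87
466 = 256 + 128 + 64 + 16 + 2, so 629^466 ≡ 87·63·157·508·324 ≡ 484 (mod 647)
257·484 = 124388 ≡ 164 (mod 647)
627 ≠ 164, so verification fails.

does not verify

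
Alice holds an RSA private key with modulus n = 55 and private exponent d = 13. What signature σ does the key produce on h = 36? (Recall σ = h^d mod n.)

16

h^2 ≡ 36^2 = 1296 ≡ 31
h^4 ≡ 31^2 = 961 ≡ 26
h^8 ≡ 26^2 = 676 ≡ 16
13 = 8 + 4 + 1, so h^13 ≡ 16·26·36 ≡ 16 (mod 55)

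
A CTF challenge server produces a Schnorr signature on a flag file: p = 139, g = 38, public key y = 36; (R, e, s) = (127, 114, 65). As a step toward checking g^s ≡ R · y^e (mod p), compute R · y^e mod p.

46

36^2 = 1296 ≡ 45
36^4 ≡ 45^2 = 2025 ≡ 79
36^8 ≡ 79^2 = 6241 ≡ 125
36^16 ≡ 125^2 = 15625 ≡ 57
36^32 ≡ 57^2 = 3249 ≡ 52
36^64 ≡ 52^2 = 2704 ≡ 63
114 = 64 + 32 + 16 + 2, so 36^114 ≡ 63·52·57·45 ≡ 112 (mod 139)
R · y^e ≡ 127·112 = 14224 ≡ 46 (mod 139)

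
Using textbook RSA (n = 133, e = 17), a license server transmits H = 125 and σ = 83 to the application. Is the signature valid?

σ^2 ≡ 83^2 = 6889 ≡ 106
σ^4 ≡ 106^2 = 11236 ≡ 64
σ^8 ≡ 64^2 = 4096 ≡ 106
σ^16 ≡ 106^2 = 11236 ≡ 64
17 = 16 + 1, so σ^17 ≡ 64·83 ≡ 125 (mod 133)
Since 125 equals the digest 125, verification succeeds.

valid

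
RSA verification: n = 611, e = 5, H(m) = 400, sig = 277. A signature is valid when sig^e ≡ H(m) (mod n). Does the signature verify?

Squares mod 611: sig^1≡277, sig^2≡354, sig^4≡61
5 = 4 + 1, so sig^5 ≡ 61·277 ≡ 400 (mod 611)
sig^5 mod 611 = 400 matches H(m).

verifies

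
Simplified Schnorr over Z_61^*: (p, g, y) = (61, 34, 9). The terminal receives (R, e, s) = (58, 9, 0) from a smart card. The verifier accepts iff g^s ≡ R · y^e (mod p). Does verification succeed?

g^s mod p:
34^0 mod 61 = 1
R · y^e mod p:
Squares mod 61: 9^1≡9, 9^2≡20, 9^4≡34, 9^8≡58
9 = 8 + 1, so 9^9 ≡ 58·9 ≡ 34 (mod 61)
58·34 = 1972 ≡ 20 (mod 61)
1 ≠ 20; the check fails.

fails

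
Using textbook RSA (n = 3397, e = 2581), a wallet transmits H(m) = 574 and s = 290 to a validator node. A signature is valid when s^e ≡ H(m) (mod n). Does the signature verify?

Squares mod 3397: s^1≡290, s^2≡2572, s^4≡1225, s^8≡2548, s^16≡637, s^32≡1526, s^64≡1731, s^128≡207, s^256≡2085, s^512≡2462, s^1024≡1196, s^2048≡279
2581 = 2048 + 512 + 16 + 4 + 1, so s^2581 ≡ 279·2462·637·1225·290 ≡ 1403 (mod 3397)
1403 ≠ 574, so verification fails.

does not verify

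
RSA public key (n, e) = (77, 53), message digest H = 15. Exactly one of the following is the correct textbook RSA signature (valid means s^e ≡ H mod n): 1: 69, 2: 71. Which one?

Candidate 1: 69^2 = 4761 ≡ 64; 69^4 ≡ 64^2 = 4096 ≡ 15; 69^8 ≡ 15^2 = 225 ≡ 71; 69^16 ≡ 71^2 = 5041 ≡ 36; 69^32 ≡ 36^2 = 1296 ≡ 64; 53 = 32 + 16 + 4 + 1, so 69^53 ≡ 64·36·15·69 ≡ 27 (mod 77)
Candidate 2: 71^2 = 5041 ≡ 36; 71^4 ≡ 36^2 = 1296 ≡ 64; 71^8 ≡ 64^2 = 4096 ≡ 15; 71^16 ≡ 15^2 = 225 ≡ 71; 71^32 ≡ 71^2 = 5041 ≡ 36; 53 = 32 + 16 + 4 + 1, so 71^53 ≡ 36·71·64·71 ≡ 15 (mod 77)
  → matches H = 15

2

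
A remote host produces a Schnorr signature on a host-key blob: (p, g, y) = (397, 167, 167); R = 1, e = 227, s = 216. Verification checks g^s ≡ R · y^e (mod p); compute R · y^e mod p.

Squares mod 397: 167^1≡167, 167^2≡99, 167^4≡273, 167^8≡290, 167^16≡333, 167^32≡126, 167^64≡393, 167^128≡16
227 = 128 + 64 + 32 + 2 + 1, so 167^227 ≡ 16·393·126·99·167 ≡ 16 (mod 397)
R · y^e ≡ 1·16 = 16 ≡ 16 (mod 397)

16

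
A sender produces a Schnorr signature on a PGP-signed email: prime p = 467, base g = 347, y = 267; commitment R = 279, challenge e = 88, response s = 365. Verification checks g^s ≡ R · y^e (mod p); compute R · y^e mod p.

267^2 = 71289 ≡ 305
267^4 ≡ 305^2 = 93025 ≡ 92
267^8 ≡ 92^2 = 8464 ≡ 58
267^16 ≡ 58^2 = 3364 ≡ 95
267^32 ≡ 95^2 = 9025 ≡ 152
267^64 ≡ 152^2 = 23104 ≡ 221
88 = 64 + 16 + 8, so 267^88 ≡ 221·95·58 ≡ 241 (mod 467)
R · y^e ≡ 279·241 = 67239 ≡ 458 (mod 467)

458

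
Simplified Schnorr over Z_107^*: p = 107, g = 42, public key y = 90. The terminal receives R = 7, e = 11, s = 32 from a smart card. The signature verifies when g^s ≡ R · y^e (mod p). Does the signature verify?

g^s mod p:
42^32 mod 107 = 14
R · y^e mod p:
90^11 mod 107 = 105
7·105 = 735 ≡ 93 (mod 107)
14 ≠ 93; the check fails.

does not verify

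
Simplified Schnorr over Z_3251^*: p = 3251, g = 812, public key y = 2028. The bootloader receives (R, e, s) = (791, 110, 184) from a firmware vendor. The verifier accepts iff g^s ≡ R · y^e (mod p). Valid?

no

g^s mod p:
Squares mod 3251: 812^1≡812, 812^2≡2642, 812^4≡267, 812^8≡3018, 812^16≡2273, 812^32≡690, 812^64≡1454, 812^128≡966
184 = 128 + 32 + 16 + 8, so 812^184 ≡ 966·690·2273·3018 ≡ 3083 (mod 3251)
R · y^e mod p:
Squares mod 3251: 2028^1≡2028, 2028^2≡269, 2028^4≡839, 2028^8≡1705, 2028^16≡631, 2028^32≡1539, 2028^64≡1793
110 = 64 + 32 + 8 + 4 + 2, so 2028^110 ≡ 1793·1539·1705·839·269 ≡ 2569 (mod 3251)
791·2569 = 2032079 ≡ 204 (mod 3251)
3083 ≠ 204; the check fails.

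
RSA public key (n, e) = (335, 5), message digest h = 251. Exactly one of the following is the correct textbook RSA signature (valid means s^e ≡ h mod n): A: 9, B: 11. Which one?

B

Candidate A: 9^2 = 81; 9^4 ≡ 81^2 = 6561 ≡ 196; 5 = 4 + 1, so 9^5 ≡ 196·9 ≡ 89 (mod 335)
Candidate B: 11^2 = 121; 11^4 ≡ 121^2 = 14641 ≡ 236; 5 = 4 + 1, so 11^5 ≡ 236·11 ≡ 251 (mod 335)
  → matches h = 251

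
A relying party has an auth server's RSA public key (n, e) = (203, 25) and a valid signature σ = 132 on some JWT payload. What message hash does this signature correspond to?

83

σ^2 ≡ 132^2 = 17424 ≡ 169
σ^4 ≡ 169^2 = 28561 ≡ 141
σ^8 ≡ 141^2 = 19881 ≡ 190
σ^16 ≡ 190^2 = 36100 ≡ 169
25 = 16 + 8 + 1, so σ^25 ≡ 169·190·132 ≡ 83 (mod 203)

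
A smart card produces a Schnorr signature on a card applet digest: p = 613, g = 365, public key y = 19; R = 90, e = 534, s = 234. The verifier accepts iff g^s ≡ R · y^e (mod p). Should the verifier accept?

g^s mod p:
365^2 = 133225 ≡ 204
365^4 ≡ 204^2 = 41616 ≡ 545
365^8 ≡ 545^2 = 297025 ≡ 333
365^16 ≡ 333^2 = 110889 ≡ 549
365^32 ≡ 549^2 = 301401 ≡ 418
365^64 ≡ 418^2 = 174724 ≡ 19
365^128 ≡ 19^2 = 361
234 = 128 + 64 + 32 + 8 + 2, so 365^234 ≡ 361·19·418·333·204 ≡ 585 (mod 613)
R · y^e mod p:
19^2 = 361
19^4 ≡ 361^2 = 130321 ≡ 365
19^8 ≡ 365^2 = 133225 ≡ 204
19^16 ≡ 204^2 = 41616 ≡ 545
19^32 ≡ 545^2 = 297025 ≡ 333
19^64 ≡ 333^2 = 110889 ≡ 549
19^128 ≡ 549^2 = 301401 ≡ 418
19^256 ≡ 418^2 = 174724 ≡ 19
19^512 ≡ 19^2 = 361
534 = 512 + 16 + 4 + 2, so 19^534 ≡ 361·545·365·361 ≡ 227 (mod 613)
90·227 = 20430 ≡ 201 (mod 613)
585 ≠ 201; the check fails.

reject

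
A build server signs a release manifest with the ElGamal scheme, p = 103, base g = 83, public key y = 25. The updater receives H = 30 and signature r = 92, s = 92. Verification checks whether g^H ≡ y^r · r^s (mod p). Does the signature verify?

Left side g^H mod p:
83^30 mod 103 = 79
Right side y^r · r^s mod p:
25^92 mod 103 = 63
92^92 mod 103 = 25
63·25 = 1575 ≡ 30 (mod 103)
79 ≠ 30, so verification fails.

does not verify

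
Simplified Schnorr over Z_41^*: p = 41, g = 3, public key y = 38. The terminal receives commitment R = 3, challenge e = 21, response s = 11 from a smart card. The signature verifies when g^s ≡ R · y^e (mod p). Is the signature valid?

g^s mod p:
3^2 = 9
3^4 ≡ 9^2 = 81 ≡ 40
3^8 ≡ 40^2 = 1600 ≡ 1
11 = 8 + 2 + 1, so 3^11 ≡ 1·9·3 ≡ 27 (mod 41)
R · y^e mod p:
38^2 = 1444 ≡ 9
38^4 ≡ 9^2 = 81 ≡ 40
38^8 ≡ 40^2 = 1600 ≡ 1
38^16 ≡ 1^2 = 1
21 = 16 + 4 + 1, so 38^21 ≡ 1·40·38 ≡ 3 (mod 41)
3·3 = 9 ≡ 9 (mod 41)
27 ≠ 9; the check fails.

invalid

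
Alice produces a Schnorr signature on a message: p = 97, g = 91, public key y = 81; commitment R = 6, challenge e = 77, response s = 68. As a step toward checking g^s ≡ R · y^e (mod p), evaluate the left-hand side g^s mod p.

91^2 = 8281 ≡ 36
91^4 ≡ 36^2 = 1296 ≡ 35
91^8 ≡ 35^2 = 1225 ≡ 61
91^16 ≡ 61^2 = 3721 ≡ 35
91^32 ≡ 35^2 = 1225 ≡ 61
91^64 ≡ 61^2 = 3721 ≡ 35
68 = 64 + 4, so 91^68 ≡ 35·35 ≡ 61 (mod 97)

61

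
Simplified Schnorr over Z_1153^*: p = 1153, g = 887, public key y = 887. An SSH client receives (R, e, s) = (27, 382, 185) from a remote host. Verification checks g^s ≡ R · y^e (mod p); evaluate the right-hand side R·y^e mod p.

1104

887^2 = 786769 ≡ 423
887^4 ≡ 423^2 = 178929 ≡ 214
887^8 ≡ 214^2 = 45796 ≡ 829
887^16 ≡ 829^2 = 687241 ≡ 53
887^32 ≡ 53^2 = 2809 ≡ 503
887^64 ≡ 503^2 = 253009 ≡ 502
887^128 ≡ 502^2 = 252004 ≡ 650
887^256 ≡ 650^2 = 422500 ≡ 502
382 = 256 + 64 + 32 + 16 + 8 + 4 + 2, so 887^382 ≡ 502·502·503·53·829·214·423 ≡ 169 (mod 1153)
R · y^e ≡ 27·169 = 4563 ≡ 1104 (mod 1153)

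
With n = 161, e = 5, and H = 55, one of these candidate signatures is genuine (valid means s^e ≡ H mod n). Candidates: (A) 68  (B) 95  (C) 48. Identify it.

Candidate A: 68^5 mod 161 = 45
Candidate B: 95^5 mod 161 = 128
Candidate C: 48^5 mod 161 = 55
  → matches H = 55

C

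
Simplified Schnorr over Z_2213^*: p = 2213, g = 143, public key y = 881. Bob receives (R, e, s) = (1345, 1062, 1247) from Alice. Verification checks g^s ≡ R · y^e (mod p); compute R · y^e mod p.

881^1062 mod 2213 = 1792
R · y^e ≡ 1345·1792 = 2410240 ≡ 283 (mod 2213)

283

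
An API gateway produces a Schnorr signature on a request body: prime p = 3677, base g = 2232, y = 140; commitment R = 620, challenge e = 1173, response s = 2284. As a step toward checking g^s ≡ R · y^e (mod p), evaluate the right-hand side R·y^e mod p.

140^1173 mod 3677 = 148
R · y^e ≡ 620·148 = 91760 ≡ 3512 (mod 3677)

3512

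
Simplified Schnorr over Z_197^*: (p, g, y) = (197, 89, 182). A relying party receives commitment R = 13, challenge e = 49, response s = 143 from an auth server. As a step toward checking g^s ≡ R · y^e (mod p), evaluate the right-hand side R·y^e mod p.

182^2 = 33124 ≡ 28
182^4 ≡ 28^2 = 784 ≡ 193
182^8 ≡ 193^2 = 37249 ≡ 16
182^16 ≡ 16^2 = 256 ≡ 59
182^32 ≡ 59^2 = 3481 ≡ 132
49 = 32 + 16 + 1, so 182^49 ≡ 132·59·182 ≡ 1 (mod 197)
R · y^e ≡ 13·1 = 13 ≡ 13 (mod 197)

13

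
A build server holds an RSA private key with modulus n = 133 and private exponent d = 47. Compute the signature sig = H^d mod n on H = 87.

26

H^47 mod 133 = 26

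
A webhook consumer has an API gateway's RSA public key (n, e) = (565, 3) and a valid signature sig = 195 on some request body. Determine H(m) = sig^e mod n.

sig^2 ≡ 195^2 = 38025 ≡ 170
3 = 2 + 1, so sig^3 ≡ 170·195 ≡ 380 (mod 565)

380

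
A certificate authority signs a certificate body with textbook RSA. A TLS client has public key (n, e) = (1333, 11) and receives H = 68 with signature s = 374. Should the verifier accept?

reject

Squares mod 1333: s^1≡374, s^2≡1244, s^4≡1256, s^8≡597
11 = 8 + 2 + 1, so s^11 ≡ 597·1244·374 ≡ 622 (mod 1333)
622 ≠ 68, so verification fails.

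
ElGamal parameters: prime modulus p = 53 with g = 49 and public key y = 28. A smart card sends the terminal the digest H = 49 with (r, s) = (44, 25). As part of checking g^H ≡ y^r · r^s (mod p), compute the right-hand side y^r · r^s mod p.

24

28^2 = 784 ≡ 42
28^4 ≡ 42^2 = 1764 ≡ 15
28^8 ≡ 15^2 = 225 ≡ 13
28^16 ≡ 13^2 = 169 ≡ 10
28^32 ≡ 10^2 = 100 ≡ 47
44 = 32 + 8 + 4, so 28^44 ≡ 47·13·15 ≡ 49 (mod 53)
44^2 = 1936 ≡ 28
44^4 ≡ 28^2 = 784 ≡ 42
44^8 ≡ 42^2 = 1764 ≡ 15
44^16 ≡ 15^2 = 225 ≡ 13
25 = 16 + 8 + 1, so 44^25 ≡ 13·15·44 ≡ 47 (mod 53)
y^r · r^s ≡ 49·47 = 2303 ≡ 24 (mod 53)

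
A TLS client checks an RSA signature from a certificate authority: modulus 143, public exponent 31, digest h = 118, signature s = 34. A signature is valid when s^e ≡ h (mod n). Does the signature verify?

does not verify

s^2 ≡ 34^2 = 1156 ≡ 12
s^4 ≡ 12^2 = 144 ≡ 1
s^8 ≡ 1^2 = 1
s^16 ≡ 1^2 = 1
31 = 16 + 8 + 4 + 2 + 1, so s^31 ≡ 1·1·1·12·34 ≡ 122 (mod 143)
122 ≠ 118, so verification fails.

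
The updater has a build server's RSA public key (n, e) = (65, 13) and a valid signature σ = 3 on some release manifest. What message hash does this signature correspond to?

σ^2 ≡ 3^2 = 9
σ^4 ≡ 9^2 = 81 ≡ 16
σ^8 ≡ 16^2 = 256 ≡ 61
13 = 8 + 4 + 1, so σ^13 ≡ 61·16·3 ≡ 3 (mod 65)

3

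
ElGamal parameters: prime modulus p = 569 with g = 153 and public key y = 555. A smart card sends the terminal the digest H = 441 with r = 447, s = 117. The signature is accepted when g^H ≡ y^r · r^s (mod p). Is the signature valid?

invalid

Left side g^H mod p:
153^2 = 23409 ≡ 80
153^4 ≡ 80^2 = 6400 ≡ 141
153^8 ≡ 141^2 = 19881 ≡ 535
153^16 ≡ 535^2 = 286225 ≡ 18
153^32 ≡ 18^2 = 324
153^64 ≡ 324^2 = 104976 ≡ 280
153^128 ≡ 280^2 = 78400 ≡ 447
153^256 ≡ 447^2 = 199809 ≡ 90
441 = 256 + 128 + 32 + 16 + 8 + 1, so 153^441 ≡ 90·447·324·18·535·153 ≡ 134 (mod 569)
Right side y^r · r^s mod p:
555^2 = 308025 ≡ 196
555^4 ≡ 196^2 = 38416 ≡ 293
555^8 ≡ 293^2 = 85849 ≡ 499
555^16 ≡ 499^2 = 249001 ≡ 348
555^32 ≡ 348^2 = 121104 ≡ 476
555^64 ≡ 476^2 = 226576 ≡ 114
555^128 ≡ 114^2 = 12996 ≡ 478
555^256 ≡ 478^2 = 228484 ≡ 315
447 = 256 + 128 + 32 + 16 + 8 + 4 + 2 + 1, so 555^447 ≡ 315·478·476·348·499·293·196·555 ≡ 125 (mod 569)
447^2 = 199809 ≡ 90
447^4 ≡ 90^2 = 8100 ≡ 134
447^8 ≡ 134^2 = 17956 ≡ 317
447^16 ≡ 317^2 = 100489 ≡ 345
447^32 ≡ 345^2 = 119025 ≡ 104
447^64 ≡ 104^2 = 10816 ≡ 5
117 = 64 + 32 + 16 + 4 + 1, so 447^117 ≡ 5·104·345·134·447 ≡ 209 (mod 569)
125·209 = 26125 ≡ 520 (mod 569)
134 ≠ 520, so verification fails.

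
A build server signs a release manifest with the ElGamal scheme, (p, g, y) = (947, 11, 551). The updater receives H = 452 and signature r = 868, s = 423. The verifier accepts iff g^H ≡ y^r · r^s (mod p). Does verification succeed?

fails

Left side g^H mod p:
11^452 mod 947 = 477
Right side y^r · r^s mod p:
551^868 mod 947 = 75
868^423 mod 947 = 238
75·238 = 17850 ≡ 804 (mod 947)
477 ≠ 804, so verification fails.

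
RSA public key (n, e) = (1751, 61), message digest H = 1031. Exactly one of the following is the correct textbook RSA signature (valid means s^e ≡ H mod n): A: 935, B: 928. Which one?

B

Candidate A: 935^61 mod 1751 = 1020
Candidate B: 928^61 mod 1751 = 1031
  → matches H = 1031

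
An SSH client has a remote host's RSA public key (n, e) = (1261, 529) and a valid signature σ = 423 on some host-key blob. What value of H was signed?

423

σ^2 ≡ 423^2 = 178929 ≡ 1128
σ^4 ≡ 1128^2 = 1272384 ≡ 35
σ^8 ≡ 35^2 = 1225
σ^16 ≡ 1225^2 = 1500625 ≡ 35
σ^32 ≡ 35^2 = 1225
σ^64 ≡ 1225^2 = 1500625 ≡ 35
σ^128 ≡ 35^2 = 1225
σ^256 ≡ 1225^2 = 1500625 ≡ 35
σ^512 ≡ 35^2 = 1225
529 = 512 + 16 + 1, so σ^529 ≡ 1225·35·423 ≡ 423 (mod 1261)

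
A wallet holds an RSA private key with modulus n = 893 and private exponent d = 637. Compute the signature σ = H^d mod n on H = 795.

663

H^2 ≡ 795^2 = 632025 ≡ 674
H^4 ≡ 674^2 = 454276 ≡ 632
H^8 ≡ 632^2 = 399424 ≡ 253
H^16 ≡ 253^2 = 64009 ≡ 606
H^32 ≡ 606^2 = 367236 ≡ 213
H^64 ≡ 213^2 = 45369 ≡ 719
H^128 ≡ 719^2 = 516961 ≡ 807
H^256 ≡ 807^2 = 651249 ≡ 252
H^512 ≡ 252^2 = 63504 ≡ 101
637 = 512 + 64 + 32 + 16 + 8 + 4 + 1, so H^637 ≡ 101·719·213·606·253·632·795 ≡ 663 (mod 893)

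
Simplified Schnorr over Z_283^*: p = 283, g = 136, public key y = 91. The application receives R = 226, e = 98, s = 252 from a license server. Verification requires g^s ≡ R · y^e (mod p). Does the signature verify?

g^s mod p:
136^252 mod 283 = 230
R · y^e mod p:
91^98 mod 283 = 73
226·73 = 16498 ≡ 84 (mod 283)
230 ≠ 84; the check fails.

does not verify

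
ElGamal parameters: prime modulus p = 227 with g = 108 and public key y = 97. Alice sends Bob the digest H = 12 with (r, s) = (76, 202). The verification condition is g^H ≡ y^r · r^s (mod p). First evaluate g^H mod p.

122

Squares mod 227: 108^1≡108, 108^2≡87, 108^4≡78, 108^8≡182
12 = 8 + 4, so 108^12 ≡ 182·78 ≡ 122 (mod 227)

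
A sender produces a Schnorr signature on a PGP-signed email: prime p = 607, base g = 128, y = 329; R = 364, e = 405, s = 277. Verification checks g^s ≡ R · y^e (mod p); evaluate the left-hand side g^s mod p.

177

128^2 = 16384 ≡ 602
128^4 ≡ 602^2 = 362404 ≡ 25
128^8 ≡ 25^2 = 625 ≡ 18
128^16 ≡ 18^2 = 324
128^32 ≡ 324^2 = 104976 ≡ 572
128^64 ≡ 572^2 = 327184 ≡ 11
128^128 ≡ 11^2 = 121
128^256 ≡ 121^2 = 14641 ≡ 73
277 = 256 + 16 + 4 + 1, so 128^277 ≡ 73·324·25·128 ≡ 177 (mod 607)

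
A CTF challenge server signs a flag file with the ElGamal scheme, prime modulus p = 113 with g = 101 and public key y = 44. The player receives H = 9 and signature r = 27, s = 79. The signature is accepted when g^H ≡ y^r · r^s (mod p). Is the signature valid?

Left side g^H mod p:
101^2 = 10201 ≡ 31
101^4 ≡ 31^2 = 961 ≡ 57
101^8 ≡ 57^2 = 3249 ≡ 85
9 = 8 + 1, so 101^9 ≡ 85·101 ≡ 110 (mod 113)
Right side y^r · r^s mod p:
44^2 = 1936 ≡ 15
44^4 ≡ 15^2 = 225 ≡ 112
44^8 ≡ 112^2 = 12544 ≡ 1
44^16 ≡ 1^2 = 1
27 = 16 + 8 + 2 + 1, so 44^27 ≡ 1·1·15·44 ≡ 95 (mod 113)
27^2 = 729 ≡ 51
27^4 ≡ 51^2 = 2601 ≡ 2
27^8 ≡ 2^2 = 4
27^16 ≡ 4^2 = 16
27^32 ≡ 16^2 = 256 ≡ 30
27^64 ≡ 30^2 = 900 ≡ 109
79 = 64 + 8 + 4 + 2 + 1, so 27^79 ≡ 109·4·2·51·27 ≡ 6 (mod 113)
95·6 = 570 ≡ 5 (mod 113)
110 ≠ 5, so verification fails.

invalid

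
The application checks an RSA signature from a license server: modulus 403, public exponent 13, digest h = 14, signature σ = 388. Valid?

no

σ^13 mod 403 = 128
The recovered value 128 does not match the digest 14.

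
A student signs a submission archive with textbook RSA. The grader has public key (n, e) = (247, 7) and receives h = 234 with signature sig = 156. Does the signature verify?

sig^2 ≡ 156^2 = 24336 ≡ 130
sig^4 ≡ 130^2 = 16900 ≡ 104
7 = 4 + 2 + 1, so sig^7 ≡ 104·130·156 ≡ 234 (mod 247)
234 = h, so the signature checks out.

verifies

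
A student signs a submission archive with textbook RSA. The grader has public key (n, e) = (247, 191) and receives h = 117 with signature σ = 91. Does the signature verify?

σ^2 ≡ 91^2 = 8281 ≡ 130
σ^4 ≡ 130^2 = 16900 ≡ 104
σ^8 ≡ 104^2 = 10816 ≡ 195
σ^16 ≡ 195^2 = 38025 ≡ 234
σ^32 ≡ 234^2 = 54756 ≡ 169
σ^64 ≡ 169^2 = 28561 ≡ 156
σ^128 ≡ 156^2 = 24336 ≡ 130
191 = 128 + 32 + 16 + 8 + 4 + 2 + 1, so σ^191 ≡ 130·169·234·195·104·130·91 ≡ 117 (mod 247)
σ^191 mod 247 = 117 matches h.

verifies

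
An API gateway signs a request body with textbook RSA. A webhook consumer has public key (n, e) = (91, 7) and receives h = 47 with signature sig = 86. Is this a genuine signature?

forged

sig^7 mod 91 = 44
The recovered value 44 does not match the digest 47.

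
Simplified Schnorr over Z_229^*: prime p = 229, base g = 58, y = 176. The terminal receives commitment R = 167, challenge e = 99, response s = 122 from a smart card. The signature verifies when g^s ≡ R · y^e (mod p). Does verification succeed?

fails

g^s mod p:
Squares mod 229: 58^1≡58, 58^2≡158, 58^4≡3, 58^8≡9, 58^16≡81, 58^32≡149, 58^64≡217
122 = 64 + 32 + 16 + 8 + 2, so 58^122 ≡ 217·149·81·9·158 ≡ 9 (mod 229)
R · y^e mod p:
Squares mod 229: 176^1≡176, 176^2≡61, 176^4≡57, 176^8≡43, 176^16≡17, 176^32≡60, 176^64≡165
99 = 64 + 32 + 2 + 1, so 176^99 ≡ 165·60·61·176 ≡ 172 (mod 229)
167·172 = 28724 ≡ 99 (mod 229)
9 ≠ 99; the check fails.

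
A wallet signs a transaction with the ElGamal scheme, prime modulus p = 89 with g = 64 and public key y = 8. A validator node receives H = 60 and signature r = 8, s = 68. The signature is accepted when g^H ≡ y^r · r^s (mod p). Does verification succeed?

passes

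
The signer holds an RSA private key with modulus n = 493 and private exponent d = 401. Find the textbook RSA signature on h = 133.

133

Squares mod 493: h^1≡133, h^2≡434, h^4≡30, h^8≡407, h^16≡1, h^32≡1, h^64≡1, h^128≡1, h^256≡1
401 = 256 + 128 + 16 + 1, so h^401 ≡ 1·1·1·133 ≡ 133 (mod 493)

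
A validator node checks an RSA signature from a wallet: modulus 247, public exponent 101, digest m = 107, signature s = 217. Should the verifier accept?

s^101 mod 247 = 107
107 = m, so the signature checks out.

accept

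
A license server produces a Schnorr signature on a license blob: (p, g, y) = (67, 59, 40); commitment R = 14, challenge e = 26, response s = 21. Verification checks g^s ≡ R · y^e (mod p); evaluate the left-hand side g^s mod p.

25

59^21 mod 67 = 25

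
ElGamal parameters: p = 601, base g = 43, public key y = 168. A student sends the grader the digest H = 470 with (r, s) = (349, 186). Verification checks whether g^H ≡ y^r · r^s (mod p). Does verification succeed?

fails

Left side g^H mod p:
43^2 = 1849 ≡ 46
43^4 ≡ 46^2 = 2116 ≡ 313
43^8 ≡ 313^2 = 97969 ≡ 6
43^16 ≡ 6^2 = 36
43^32 ≡ 36^2 = 1296 ≡ 94
43^64 ≡ 94^2 = 8836 ≡ 422
43^128 ≡ 422^2 = 178084 ≡ 188
43^256 ≡ 188^2 = 35344 ≡ 486
470 = 256 + 128 + 64 + 16 + 4 + 2, so 43^470 ≡ 486·188·422·36·313·46 ≡ 244 (mod 601)
Right side y^r · r^s mod p:
168^2 = 28224 ≡ 578
168^4 ≡ 578^2 = 334084 ≡ 529
168^8 ≡ 529^2 = 279841 ≡ 376
168^16 ≡ 376^2 = 141376 ≡ 141
168^32 ≡ 141^2 = 19881 ≡ 48
168^64 ≡ 48^2 = 2304 ≡ 501
168^128 ≡ 501^2 = 251001 ≡ 384
168^256 ≡ 384^2 = 147456 ≡ 211
349 = 256 + 64 + 16 + 8 + 4 + 1, so 168^349 ≡ 211·501·141·376·529·168 ≡ 68 (mod 601)
349^2 = 121801 ≡ 399
349^4 ≡ 399^2 = 159201 ≡ 537
349^8 ≡ 537^2 = 288369 ≡ 490
349^16 ≡ 490^2 = 240100 ≡ 301
349^32 ≡ 301^2 = 90601 ≡ 451
349^64 ≡ 451^2 = 203401 ≡ 263
349^128 ≡ 263^2 = 69169 ≡ 54
186 = 128 + 32 + 16 + 8 + 2, so 349^186 ≡ 54·451·301·490·399 ≡ 197 (mod 601)
68·197 = 13396 ≡ 174 (mod 601)
244 ≠ 174, so verification fails.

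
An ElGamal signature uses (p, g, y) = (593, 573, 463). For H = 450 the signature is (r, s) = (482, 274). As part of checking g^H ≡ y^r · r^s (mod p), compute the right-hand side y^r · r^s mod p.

402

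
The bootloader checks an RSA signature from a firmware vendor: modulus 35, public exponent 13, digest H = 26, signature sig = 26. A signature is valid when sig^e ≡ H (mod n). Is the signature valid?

valid

Squares mod 35: sig^1≡26, sig^2≡11, sig^4≡16, sig^8≡11
13 = 8 + 4 + 1, so sig^13 ≡ 11·16·26 ≡ 26 (mod 35)
26 = H, so the signature checks out.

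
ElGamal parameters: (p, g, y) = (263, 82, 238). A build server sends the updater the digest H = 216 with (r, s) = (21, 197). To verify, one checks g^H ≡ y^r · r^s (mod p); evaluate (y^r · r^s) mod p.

136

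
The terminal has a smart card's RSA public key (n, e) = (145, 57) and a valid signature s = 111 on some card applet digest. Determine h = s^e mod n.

s^2 ≡ 111^2 = 12321 ≡ 141
s^4 ≡ 141^2 = 19881 ≡ 16
s^8 ≡ 16^2 = 256 ≡ 111
s^16 ≡ 111^2 = 12321 ≡ 141
s^32 ≡ 141^2 = 19881 ≡ 16
57 = 32 + 16 + 8 + 1, so s^57 ≡ 16·141·111·111 ≡ 111 (mod 145)

111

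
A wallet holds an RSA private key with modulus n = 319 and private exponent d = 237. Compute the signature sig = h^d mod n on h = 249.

17

h^2 ≡ 249^2 = 62001 ≡ 115
h^4 ≡ 115^2 = 13225 ≡ 146
h^8 ≡ 146^2 = 21316 ≡ 262
h^16 ≡ 262^2 = 68644 ≡ 59
h^32 ≡ 59^2 = 3481 ≡ 291
h^64 ≡ 291^2 = 84681 ≡ 146
h^128 ≡ 146^2 = 21316 ≡ 262
237 = 128 + 64 + 32 + 8 + 4 + 1, so h^237 ≡ 262·146·291·262·146·249 ≡ 17 (mod 319)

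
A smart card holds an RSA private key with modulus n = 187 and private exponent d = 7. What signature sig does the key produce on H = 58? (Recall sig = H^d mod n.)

H^2 ≡ 58^2 = 3364 ≡ 185
H^4 ≡ 185^2 = 34225 ≡ 4
7 = 4 + 2 + 1, so H^7 ≡ 4·185·58 ≡ 97 (mod 187)

97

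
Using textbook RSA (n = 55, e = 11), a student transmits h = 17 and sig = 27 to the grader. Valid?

sig^2 ≡ 27^2 = 729 ≡ 14
sig^4 ≡ 14^2 = 196 ≡ 31
sig^8 ≡ 31^2 = 961 ≡ 26
11 = 8 + 2 + 1, so sig^11 ≡ 26·14·27 ≡ 38 (mod 55)
sig^11 mod 55 = 38, but h = 17.

no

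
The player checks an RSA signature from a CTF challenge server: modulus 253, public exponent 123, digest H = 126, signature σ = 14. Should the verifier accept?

Squares mod 253: σ^1≡14, σ^2≡196, σ^4≡213, σ^8≡82, σ^16≡146, σ^32≡64, σ^64≡48
123 = 64 + 32 + 16 + 8 + 2 + 1, so σ^123 ≡ 48·64·146·82·196·14 ≡ 126 (mod 253)
σ^123 mod 253 = 126 matches H.

accept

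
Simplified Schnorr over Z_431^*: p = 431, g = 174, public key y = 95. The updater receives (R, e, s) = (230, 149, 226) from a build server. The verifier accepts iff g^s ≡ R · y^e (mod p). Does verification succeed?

fails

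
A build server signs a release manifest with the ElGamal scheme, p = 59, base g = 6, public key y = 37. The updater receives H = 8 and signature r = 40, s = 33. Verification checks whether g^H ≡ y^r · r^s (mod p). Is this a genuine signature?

Left side g^H mod p:
6^8 mod 59 = 4
Right side y^r · r^s mod p:
37^40 mod 59 = 48
40^33 mod 59 = 10
48·10 = 480 ≡ 8 (mod 59)
4 ≠ 8, so verification fails.

forged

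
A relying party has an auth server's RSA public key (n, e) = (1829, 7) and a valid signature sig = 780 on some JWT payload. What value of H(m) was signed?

sig^2 ≡ 780^2 = 608400 ≡ 1172
sig^4 ≡ 1172^2 = 1373584 ≡ 5
7 = 4 + 2 + 1, so sig^7 ≡ 5·1172·780 ≡ 129 (mod 1829)

129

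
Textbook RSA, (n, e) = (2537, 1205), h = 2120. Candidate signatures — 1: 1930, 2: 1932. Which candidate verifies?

Candidate 1: 1930^2 = 3724900 ≡ 584; 1930^4 ≡ 584^2 = 341056 ≡ 1098; 1930^8 ≡ 1098^2 = 1205604 ≡ 529; 1930^16 ≡ 529^2 = 279841 ≡ 771; 1930^32 ≡ 771^2 = 594441 ≡ 783; 1930^64 ≡ 783^2 = 613089 ≡ 1672; 1930^128 ≡ 1672^2 = 2795584 ≡ 2347; 1930^256 ≡ 2347^2 = 5508409 ≡ 582; 1930^512 ≡ 582^2 = 338724 ≡ 1303; 1930^1024 ≡ 1303^2 = 1697809 ≡ 556; 1205 = 1024 + 128 + 32 + 16 + 4 + 1, so 1930^1205 ≡ 556·2347·783·771·1098·1930 ≡ 2120 (mod 2537)
  → matches h = 2120
Candidate 2: 1932^2 = 3732624 ≡ 697; 1932^4 ≡ 697^2 = 485809 ≡ 1242; 1932^8 ≡ 1242^2 = 1542564 ≡ 68; 1932^16 ≡ 68^2 = 4624 ≡ 2087; 1932^32 ≡ 2087^2 = 4355569 ≡ 2077; 1932^64 ≡ 2077^2 = 4313929 ≡ 1029; 1932^128 ≡ 1029^2 = 1058841 ≡ 912; 1932^256 ≡ 912^2 = 831744 ≡ 2145; 1932^512 ≡ 2145^2 = 4601025 ≡ 1444; 1932^1024 ≡ 1444^2 = 2085136 ≡ 2259; 1205 = 1024 + 128 + 32 + 16 + 4 + 1, so 1932^1205 ≡ 2259·912·2077·2087·1242·1932 ≡ 627 (mod 2537)

1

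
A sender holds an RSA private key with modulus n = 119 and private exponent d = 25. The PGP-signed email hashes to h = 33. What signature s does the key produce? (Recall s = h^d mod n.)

33

h^2 ≡ 33^2 = 1089 ≡ 18
h^4 ≡ 18^2 = 324 ≡ 86
h^8 ≡ 86^2 = 7396 ≡ 18
h^16 ≡ 18^2 = 324 ≡ 86
25 = 16 + 8 + 1, so h^25 ≡ 86·18·33 ≡ 33 (mod 119)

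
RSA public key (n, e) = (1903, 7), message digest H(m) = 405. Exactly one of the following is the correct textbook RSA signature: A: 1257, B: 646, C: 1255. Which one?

A

Candidate A: Squares mod 1903: 1257^1≡1257, 1257^2≡559, 1257^4≡389; 7 = 4 + 2 + 1, so 1257^7 ≡ 389·559·1257 ≡ 405 (mod 1903)
  → matches H(m) = 405
Candidate B: Squares mod 1903: 646^1≡646, 646^2≡559, 646^4≡389; 7 = 4 + 2 + 1, so 646^7 ≡ 389·559·646 ≡ 1498 (mod 1903)
Candidate C: Squares mod 1903: 1255^1≡1255, 1255^2≡1244, 1255^4≡397; 7 = 4 + 2 + 1, so 1255^7 ≡ 397·1244·1255 ≡ 1046 (mod 1903)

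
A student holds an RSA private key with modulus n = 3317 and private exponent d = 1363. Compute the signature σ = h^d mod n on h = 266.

2159

Squares mod 3317: h^1≡266, h^2≡1099, h^4≡413, h^8≡1402, h^16≡1940, h^32≡2122, h^64≡1715, h^128≡2363, h^256≡1258, h^512≡355, h^1024≡3296
1363 = 1024 + 256 + 64 + 16 + 2 + 1, so h^1363 ≡ 3296·1258·1715·1940·1099·266 ≡ 2159 (mod 3317)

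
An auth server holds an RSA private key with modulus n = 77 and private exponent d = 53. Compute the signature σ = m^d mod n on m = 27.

48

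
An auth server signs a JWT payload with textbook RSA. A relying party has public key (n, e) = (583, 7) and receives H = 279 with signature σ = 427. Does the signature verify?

verifies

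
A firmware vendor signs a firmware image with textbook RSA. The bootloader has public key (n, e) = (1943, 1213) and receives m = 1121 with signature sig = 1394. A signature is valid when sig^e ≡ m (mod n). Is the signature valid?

sig^2 ≡ 1394^2 = 1943236 ≡ 236
sig^4 ≡ 236^2 = 55696 ≡ 1292
sig^8 ≡ 1292^2 = 1669264 ≡ 227
sig^16 ≡ 227^2 = 51529 ≡ 1011
sig^32 ≡ 1011^2 = 1022121 ≡ 103
sig^64 ≡ 103^2 = 10609 ≡ 894
sig^128 ≡ 894^2 = 799236 ≡ 663
sig^256 ≡ 663^2 = 439569 ≡ 451
sig^512 ≡ 451^2 = 203401 ≡ 1329
sig^1024 ≡ 1329^2 = 1766241 ≡ 54
1213 = 1024 + 128 + 32 + 16 + 8 + 4 + 1, so sig^1213 ≡ 54·663·103·1011·227·1292·1394 ≡ 1121 (mod 1943)
Since 1121 equals the digest 1121, verification succeeds.

valid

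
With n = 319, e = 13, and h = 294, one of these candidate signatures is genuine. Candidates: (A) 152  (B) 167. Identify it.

B

Candidate A: 152^2 = 23104 ≡ 136; 152^4 ≡ 136^2 = 18496 ≡ 313; 152^8 ≡ 313^2 = 97969 ≡ 36; 13 = 8 + 4 + 1, so 152^13 ≡ 36·313·152 ≡ 25 (mod 319)
Candidate B: 167^2 = 27889 ≡ 136; 167^4 ≡ 136^2 = 18496 ≡ 313; 167^8 ≡ 313^2 = 97969 ≡ 36; 13 = 8 + 4 + 1, so 167^13 ≡ 36·313·167 ≡ 294 (mod 319)
  → matches h = 294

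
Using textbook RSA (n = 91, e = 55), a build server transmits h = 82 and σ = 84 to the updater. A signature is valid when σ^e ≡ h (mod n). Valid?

Squares mod 91: σ^1≡84, σ^2≡49, σ^4≡35, σ^8≡42, σ^16≡35, σ^32≡42
55 = 32 + 16 + 4 + 2 + 1, so σ^55 ≡ 42·35·35·49·84 ≡ 7 (mod 91)
σ^55 mod 91 = 7, but h = 82.

no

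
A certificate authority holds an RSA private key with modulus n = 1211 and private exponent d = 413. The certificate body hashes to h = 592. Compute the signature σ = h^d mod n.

h^2 ≡ 592^2 = 350464 ≡ 485
h^4 ≡ 485^2 = 235225 ≡ 291
h^8 ≡ 291^2 = 84681 ≡ 1122
h^16 ≡ 1122^2 = 1258884 ≡ 655
h^32 ≡ 655^2 = 429025 ≡ 331
h^64 ≡ 331^2 = 109561 ≡ 571
h^128 ≡ 571^2 = 326041 ≡ 282
h^256 ≡ 282^2 = 79524 ≡ 809
413 = 256 + 128 + 16 + 8 + 4 + 1, so h^413 ≡ 809·282·655·1122·291·592 ≡ 723 (mod 1211)

723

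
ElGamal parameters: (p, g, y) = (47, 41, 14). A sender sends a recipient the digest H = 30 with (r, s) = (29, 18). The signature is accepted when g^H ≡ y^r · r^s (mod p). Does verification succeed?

fails

Left side g^H mod p:
41^30 mod 47 = 4
Right side y^r · r^s mod p:
14^29 mod 47 = 42
29^18 mod 47 = 7
42·7 = 294 ≡ 12 (mod 47)
4 ≠ 12, so verification fails.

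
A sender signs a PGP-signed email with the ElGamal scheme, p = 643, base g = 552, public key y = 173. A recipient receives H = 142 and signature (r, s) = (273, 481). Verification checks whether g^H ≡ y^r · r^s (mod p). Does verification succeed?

Left side g^H mod p:
552^142 mod 643 = 534
Right side y^r · r^s mod p:
173^273 mod 643 = 135
273^481 mod 643 = 204
135·204 = 27540 ≡ 534 (mod 643)
534 ≡ 534 (mod 643), so the signature is genuine.

passes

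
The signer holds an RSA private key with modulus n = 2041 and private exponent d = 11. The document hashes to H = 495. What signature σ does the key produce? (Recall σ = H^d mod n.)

66

Squares mod 2041: H^1≡495, H^2≡105, H^4≡820, H^8≡911
11 = 8 + 2 + 1, so H^11 ≡ 911·105·495 ≡ 66 (mod 2041)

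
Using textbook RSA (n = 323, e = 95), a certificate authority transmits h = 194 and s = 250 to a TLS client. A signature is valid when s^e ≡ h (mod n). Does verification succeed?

fails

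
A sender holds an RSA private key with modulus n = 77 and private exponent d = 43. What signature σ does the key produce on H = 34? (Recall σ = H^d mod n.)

Squares mod 77: H^1≡34, H^2≡1, H^4≡1, H^8≡1, H^16≡1, H^32≡1
43 = 32 + 8 + 2 + 1, so H^43 ≡ 1·1·1·34 ≡ 34 (mod 77)

34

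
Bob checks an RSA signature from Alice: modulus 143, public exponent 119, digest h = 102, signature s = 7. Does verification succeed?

s^2 ≡ 7^2 = 49
s^4 ≡ 49^2 = 2401 ≡ 113
s^8 ≡ 113^2 = 12769 ≡ 42
s^16 ≡ 42^2 = 1764 ≡ 48
s^32 ≡ 48^2 = 2304 ≡ 16
s^64 ≡ 16^2 = 256 ≡ 113
119 = 64 + 32 + 16 + 4 + 2 + 1, so s^119 ≡ 113·16·48·113·49·7 ≡ 41 (mod 143)
41 ≠ 102, so verification fails.

fails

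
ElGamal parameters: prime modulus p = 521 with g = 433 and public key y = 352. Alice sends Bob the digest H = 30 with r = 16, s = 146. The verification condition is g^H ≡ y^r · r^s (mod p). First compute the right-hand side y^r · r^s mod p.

352^2 = 123904 ≡ 427
352^4 ≡ 427^2 = 182329 ≡ 500
352^8 ≡ 500^2 = 250000 ≡ 441
352^16 ≡ 441^2 = 194481 ≡ 148
16^2 = 256
16^4 ≡ 256^2 = 65536 ≡ 411
16^8 ≡ 411^2 = 168921 ≡ 117
16^16 ≡ 117^2 = 13689 ≡ 143
16^32 ≡ 143^2 = 20449 ≡ 130
16^64 ≡ 130^2 = 16900 ≡ 228
16^128 ≡ 228^2 = 51984 ≡ 405
146 = 128 + 16 + 2, so 16^146 ≡ 405·143·256 ≡ 143 (mod 521)
y^r · r^s ≡ 148·143 = 21164 ≡ 324 (mod 521)

324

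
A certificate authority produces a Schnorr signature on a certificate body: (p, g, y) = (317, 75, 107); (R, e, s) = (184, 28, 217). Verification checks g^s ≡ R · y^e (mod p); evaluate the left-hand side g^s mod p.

75^2 = 5625 ≡ 236
75^4 ≡ 236^2 = 55696 ≡ 221
75^8 ≡ 221^2 = 48841 ≡ 23
75^16 ≡ 23^2 = 529 ≡ 212
75^32 ≡ 212^2 = 44944 ≡ 247
75^64 ≡ 247^2 = 61009 ≡ 145
75^128 ≡ 145^2 = 21025 ≡ 103
217 = 128 + 64 + 16 + 8 + 1, so 75^217 ≡ 103·145·212·23·75 ≡ 190 (mod 317)

190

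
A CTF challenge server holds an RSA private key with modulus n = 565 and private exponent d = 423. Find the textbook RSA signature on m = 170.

325

m^2 ≡ 170^2 = 28900 ≡ 85
m^4 ≡ 85^2 = 7225 ≡ 445
m^8 ≡ 445^2 = 198025 ≡ 275
m^16 ≡ 275^2 = 75625 ≡ 480
m^32 ≡ 480^2 = 230400 ≡ 445
m^64 ≡ 445^2 = 198025 ≡ 275
m^128 ≡ 275^2 = 75625 ≡ 480
m^256 ≡ 480^2 = 230400 ≡ 445
423 = 256 + 128 + 32 + 4 + 2 + 1, so m^423 ≡ 445·480·445·445·85·170 ≡ 325 (mod 565)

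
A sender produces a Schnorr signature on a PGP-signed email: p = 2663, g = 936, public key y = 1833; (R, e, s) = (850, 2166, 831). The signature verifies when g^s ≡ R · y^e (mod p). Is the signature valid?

valid

g^s mod p:
936^2 = 876096 ≡ 2632
936^4 ≡ 2632^2 = 6927424 ≡ 961
936^8 ≡ 961^2 = 923521 ≡ 2123
936^16 ≡ 2123^2 = 4507129 ≡ 1333
936^32 ≡ 1333^2 = 1776889 ≡ 668
936^64 ≡ 668^2 = 446224 ≡ 1503
936^128 ≡ 1503^2 = 2259009 ≡ 785
936^256 ≡ 785^2 = 616225 ≡ 1072
936^512 ≡ 1072^2 = 1149184 ≡ 1431
831 = 512 + 256 + 32 + 16 + 8 + 4 + 2 + 1, so 936^831 ≡ 1431·1072·668·1333·2123·961·2632·936 ≡ 1870 (mod 2663)
R · y^e mod p:
1833^2 = 3359889 ≡ 1846
1833^4 ≡ 1846^2 = 3407716 ≡ 1739
1833^8 ≡ 1739^2 = 3024121 ≡ 1616
1833^16 ≡ 1616^2 = 2611456 ≡ 1716
1833^32 ≡ 1716^2 = 2944656 ≡ 2041
1833^64 ≡ 2041^2 = 4165681 ≡ 749
1833^128 ≡ 749^2 = 561001 ≡ 1771
1833^256 ≡ 1771^2 = 3136441 ≡ 2090
1833^512 ≡ 2090^2 = 4368100 ≡ 780
1833^1024 ≡ 780^2 = 608400 ≡ 1236
1833^2048 ≡ 1236^2 = 1527696 ≡ 1797
2166 = 2048 + 64 + 32 + 16 + 4 + 2, so 1833^2166 ≡ 1797·749·2041·1716·1739·1846 ≡ 1600 (mod 2663)
850·1600 = 1360000 ≡ 1870 (mod 2663)
1870 ≡ 1870 (mod 2663); signature holds.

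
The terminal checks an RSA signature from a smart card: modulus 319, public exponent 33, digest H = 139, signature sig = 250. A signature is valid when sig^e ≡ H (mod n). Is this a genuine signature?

forged

sig^33 mod 319 = 160
The recovered value 160 does not match the digest 139.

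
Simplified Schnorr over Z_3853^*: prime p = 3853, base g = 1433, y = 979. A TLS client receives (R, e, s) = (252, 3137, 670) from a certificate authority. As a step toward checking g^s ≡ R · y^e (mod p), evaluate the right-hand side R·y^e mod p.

979^2 = 958441 ≡ 2897
979^4 ≡ 2897^2 = 8392609 ≡ 775
979^8 ≡ 775^2 = 600625 ≡ 3410
979^16 ≡ 3410^2 = 11628100 ≡ 3599
979^32 ≡ 3599^2 = 12952801 ≡ 2868
979^64 ≡ 2868^2 = 8225424 ≡ 3122
979^128 ≡ 3122^2 = 9746884 ≡ 2647
979^256 ≡ 2647^2 = 7006609 ≡ 1855
979^512 ≡ 1855^2 = 3441025 ≡ 296
979^1024 ≡ 296^2 = 87616 ≡ 2850
979^2048 ≡ 2850^2 = 8122500 ≡ 376
3137 = 2048 + 1024 + 64 + 1, so 979^3137 ≡ 376·2850·3122·979 ≡ 128 (mod 3853)
R · y^e ≡ 252·128 = 32256 ≡ 1432 (mod 3853)

1432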